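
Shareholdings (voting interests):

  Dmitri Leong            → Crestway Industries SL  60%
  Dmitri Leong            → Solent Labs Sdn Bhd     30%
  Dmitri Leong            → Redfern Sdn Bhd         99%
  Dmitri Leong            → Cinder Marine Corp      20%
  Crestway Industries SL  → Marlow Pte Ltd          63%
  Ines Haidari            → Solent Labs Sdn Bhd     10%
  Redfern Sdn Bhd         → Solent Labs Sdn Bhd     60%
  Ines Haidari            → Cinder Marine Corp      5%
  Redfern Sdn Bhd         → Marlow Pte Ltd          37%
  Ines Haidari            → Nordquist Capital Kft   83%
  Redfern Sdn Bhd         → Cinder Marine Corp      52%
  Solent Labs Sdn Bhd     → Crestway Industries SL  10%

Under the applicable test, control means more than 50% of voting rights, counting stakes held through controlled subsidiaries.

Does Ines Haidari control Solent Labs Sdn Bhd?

No

Ines holds 83% of Nordquist, so Ines controls Nordquist.
In Solent, Ines's side holds only 10%, not > 50%.
So Ines does not control Solent.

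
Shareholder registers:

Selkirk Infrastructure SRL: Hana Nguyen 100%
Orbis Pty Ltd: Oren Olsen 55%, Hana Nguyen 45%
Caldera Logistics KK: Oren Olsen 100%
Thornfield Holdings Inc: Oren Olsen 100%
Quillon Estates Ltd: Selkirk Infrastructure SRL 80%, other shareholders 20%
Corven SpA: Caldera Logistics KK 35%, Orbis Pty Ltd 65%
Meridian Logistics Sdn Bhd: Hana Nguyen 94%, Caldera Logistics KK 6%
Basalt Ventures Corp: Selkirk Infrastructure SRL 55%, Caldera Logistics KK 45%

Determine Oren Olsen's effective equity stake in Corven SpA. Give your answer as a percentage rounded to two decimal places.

70.75%

Oren reaches Corven along 2 paths.
Via Caldera: 100% × 35% = 35%.
Via Orbis: 55% × 65% = 35.75%.
Total: 35% + 35.75% = 70.75%.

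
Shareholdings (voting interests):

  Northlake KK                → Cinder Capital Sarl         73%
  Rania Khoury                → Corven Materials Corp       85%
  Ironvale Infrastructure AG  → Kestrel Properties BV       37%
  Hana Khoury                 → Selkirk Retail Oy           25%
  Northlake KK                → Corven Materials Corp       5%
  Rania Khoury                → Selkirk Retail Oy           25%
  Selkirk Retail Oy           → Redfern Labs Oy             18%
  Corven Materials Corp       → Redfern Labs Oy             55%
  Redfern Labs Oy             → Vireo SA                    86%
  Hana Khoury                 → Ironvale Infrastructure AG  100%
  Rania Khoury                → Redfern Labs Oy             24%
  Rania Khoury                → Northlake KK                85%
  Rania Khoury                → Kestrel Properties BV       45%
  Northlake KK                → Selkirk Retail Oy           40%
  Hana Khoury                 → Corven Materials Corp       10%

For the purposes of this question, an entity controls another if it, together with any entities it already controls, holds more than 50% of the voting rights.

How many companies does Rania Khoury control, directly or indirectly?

Rania holds 85% of Northlake, so Rania controls Northlake.
Northlake and Rania together hold 5% + 85% = 90% of Corven, so Rania controls Corven.
Rania and Northlake together hold 25% + 40% = 65% of Selkirk, so Rania controls Selkirk.
Rania and Corven and Selkirk together hold 24% + 55% + 18% = 97% of Redfern, so Rania controls Redfern.
Northlake holds 73% of Cinder, so Rania controls Cinder.
Redfern holds 86% of Vireo, so Rania controls Vireo.
No other company's threshold is met.
Rania controls 6 companies.

6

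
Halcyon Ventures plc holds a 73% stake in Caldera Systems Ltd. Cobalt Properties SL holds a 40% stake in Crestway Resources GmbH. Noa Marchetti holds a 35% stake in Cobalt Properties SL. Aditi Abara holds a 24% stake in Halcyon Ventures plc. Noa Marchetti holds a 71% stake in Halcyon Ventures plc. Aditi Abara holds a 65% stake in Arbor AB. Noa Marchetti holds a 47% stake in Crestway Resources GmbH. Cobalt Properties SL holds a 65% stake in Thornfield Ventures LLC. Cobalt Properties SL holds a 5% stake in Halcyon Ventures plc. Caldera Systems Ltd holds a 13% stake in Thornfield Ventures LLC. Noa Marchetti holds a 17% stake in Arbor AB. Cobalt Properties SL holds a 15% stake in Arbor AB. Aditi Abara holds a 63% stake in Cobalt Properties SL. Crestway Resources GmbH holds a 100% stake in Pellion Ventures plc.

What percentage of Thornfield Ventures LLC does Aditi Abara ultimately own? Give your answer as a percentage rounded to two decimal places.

43.53%

Aditi reaches Thornfield along 3 paths.
Via Cobalt → Halcyon → Caldera: 63% × 5% × 73% × 13% = 0.298935%.
Via Halcyon → Caldera: 24% × 73% × 13% = 2.2776%.
Via Cobalt: 63% × 65% = 40.95%.
Total: 0.298935% + 2.2776% + 40.95% = 43.526535%.
Rounded: 43.53%.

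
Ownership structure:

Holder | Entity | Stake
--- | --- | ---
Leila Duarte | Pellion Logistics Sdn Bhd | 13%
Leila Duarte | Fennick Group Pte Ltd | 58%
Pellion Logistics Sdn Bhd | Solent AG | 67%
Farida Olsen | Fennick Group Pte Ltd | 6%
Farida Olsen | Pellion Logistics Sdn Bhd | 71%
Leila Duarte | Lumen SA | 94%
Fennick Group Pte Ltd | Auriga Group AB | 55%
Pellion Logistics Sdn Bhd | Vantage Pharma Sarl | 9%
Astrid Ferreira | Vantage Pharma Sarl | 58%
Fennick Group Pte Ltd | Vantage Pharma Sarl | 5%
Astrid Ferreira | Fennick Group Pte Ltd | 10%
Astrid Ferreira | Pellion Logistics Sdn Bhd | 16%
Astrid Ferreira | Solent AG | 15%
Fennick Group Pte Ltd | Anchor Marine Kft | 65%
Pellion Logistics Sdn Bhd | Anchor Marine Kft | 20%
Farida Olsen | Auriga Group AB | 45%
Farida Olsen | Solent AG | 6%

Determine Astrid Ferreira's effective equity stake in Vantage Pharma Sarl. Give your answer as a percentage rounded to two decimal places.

Astrid reaches Vantage along 3 paths.
Via Fennick: 10% × 5% = 0.5%.
Direct stake: 58% = 58%.
Via Pellion: 16% × 9% = 1.44%.
Total: 0.5% + 58% + 1.44% = 59.94%.

59.94%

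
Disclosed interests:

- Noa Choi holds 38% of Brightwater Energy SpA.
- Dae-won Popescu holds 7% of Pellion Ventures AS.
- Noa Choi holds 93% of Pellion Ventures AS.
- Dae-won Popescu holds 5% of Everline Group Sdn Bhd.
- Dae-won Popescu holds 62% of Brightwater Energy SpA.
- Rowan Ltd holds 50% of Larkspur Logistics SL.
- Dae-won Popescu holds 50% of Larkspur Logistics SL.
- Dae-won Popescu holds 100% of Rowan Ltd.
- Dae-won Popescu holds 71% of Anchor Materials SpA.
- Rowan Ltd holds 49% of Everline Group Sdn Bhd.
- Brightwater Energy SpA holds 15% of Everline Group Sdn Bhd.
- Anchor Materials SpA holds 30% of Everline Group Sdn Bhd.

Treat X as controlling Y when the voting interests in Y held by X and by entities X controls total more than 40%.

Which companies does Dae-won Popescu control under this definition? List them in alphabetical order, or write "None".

Dae-won holds 62% of Brightwater, so Dae-won controls Brightwater.
Dae-won holds 71% of Anchor, so Dae-won controls Anchor.
Dae-won holds 100% of Rowan, so Dae-won controls Rowan.
Rowan and Dae-won together hold 50% + 50% = 100% of Larkspur, so Dae-won controls Larkspur.
Anchor and Brightwater and Rowan and Dae-won together hold 30% + 15% + 49% + 5% = 99% of Everline, so Dae-won controls Everline.
No other company's threshold is met.

Anchor Materials SpA, Brightwater Energy SpA, Everline Group Sdn Bhd, Larkspur Logistics SL, Rowan Ltd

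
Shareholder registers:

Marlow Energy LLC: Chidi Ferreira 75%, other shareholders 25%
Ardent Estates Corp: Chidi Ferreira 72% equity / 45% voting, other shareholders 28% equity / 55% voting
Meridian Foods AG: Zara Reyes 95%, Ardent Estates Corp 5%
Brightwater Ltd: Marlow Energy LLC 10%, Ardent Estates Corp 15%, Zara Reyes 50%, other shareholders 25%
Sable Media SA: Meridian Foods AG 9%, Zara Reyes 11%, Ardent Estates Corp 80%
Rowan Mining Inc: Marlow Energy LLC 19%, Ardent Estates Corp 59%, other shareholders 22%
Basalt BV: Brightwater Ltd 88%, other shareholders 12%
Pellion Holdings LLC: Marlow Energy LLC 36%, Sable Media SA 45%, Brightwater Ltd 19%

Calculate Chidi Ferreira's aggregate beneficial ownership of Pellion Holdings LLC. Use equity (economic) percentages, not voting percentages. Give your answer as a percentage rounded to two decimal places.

Chidi reaches Pellion along 5 paths.
Via Marlow: 75% × 36% = 27%.
Via Ardent → Meridian → Sable: 72% × 5% × 9% × 45% = 0.1458%.
Via Ardent → Sable: 72% × 80% × 45% = 25.92%.
Via Marlow → Brightwater: 75% × 10% × 19% = 1.425%.
Via Ardent → Brightwater: 72% × 15% × 19% = 2.052%.
Total: 27% + 0.1458% + 25.92% + 1.425% + 2.052% = 56.5428%.
Rounded: 56.54%.

56.54%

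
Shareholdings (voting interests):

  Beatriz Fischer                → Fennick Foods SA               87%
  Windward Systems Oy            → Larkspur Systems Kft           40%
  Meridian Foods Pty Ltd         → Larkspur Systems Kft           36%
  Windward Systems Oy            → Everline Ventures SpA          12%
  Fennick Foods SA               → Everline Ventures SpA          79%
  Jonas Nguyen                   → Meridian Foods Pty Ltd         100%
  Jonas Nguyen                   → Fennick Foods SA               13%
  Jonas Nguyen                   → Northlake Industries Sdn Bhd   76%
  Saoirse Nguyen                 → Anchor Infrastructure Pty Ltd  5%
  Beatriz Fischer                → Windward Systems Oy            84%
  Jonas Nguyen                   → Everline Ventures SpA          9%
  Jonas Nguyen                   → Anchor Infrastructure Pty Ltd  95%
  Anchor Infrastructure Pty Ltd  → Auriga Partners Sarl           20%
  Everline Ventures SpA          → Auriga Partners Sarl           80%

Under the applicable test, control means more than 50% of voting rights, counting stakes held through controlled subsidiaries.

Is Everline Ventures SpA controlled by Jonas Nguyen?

Jonas holds 95% of Anchor, so Jonas controls Anchor.
Jonas holds 100% of Meridian, so Jonas controls Meridian.
Jonas holds 76% of Northlake, so Jonas controls Northlake.
In Everline, Jonas's side holds only 9%, not > 50%.
So Jonas does not control Everline.

No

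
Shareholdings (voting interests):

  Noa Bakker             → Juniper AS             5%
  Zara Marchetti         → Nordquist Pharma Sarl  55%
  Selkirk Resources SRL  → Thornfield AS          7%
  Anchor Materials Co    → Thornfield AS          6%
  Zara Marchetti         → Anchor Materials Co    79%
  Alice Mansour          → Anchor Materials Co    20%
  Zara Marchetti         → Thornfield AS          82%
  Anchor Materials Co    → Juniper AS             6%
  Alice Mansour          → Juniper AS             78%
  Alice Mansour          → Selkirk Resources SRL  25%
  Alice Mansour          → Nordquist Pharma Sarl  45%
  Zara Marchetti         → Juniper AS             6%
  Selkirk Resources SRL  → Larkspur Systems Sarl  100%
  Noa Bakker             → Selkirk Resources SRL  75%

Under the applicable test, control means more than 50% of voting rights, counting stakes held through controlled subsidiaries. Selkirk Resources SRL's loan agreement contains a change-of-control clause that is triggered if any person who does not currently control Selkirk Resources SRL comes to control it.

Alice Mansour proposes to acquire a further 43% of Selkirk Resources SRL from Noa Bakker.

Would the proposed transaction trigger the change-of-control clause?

The purchase adds only to Alice's holdings (Noa's stake shrinks), so Alice is the only person who could newly come to control Selkirk.
Alice holds 78% of Juniper, so Alice controls Juniper.
In Selkirk, Alice's side holds only 25%, not > 50%.
So before the transaction, Alice does not control Selkirk.
After the purchase, Alice's direct stake in Selkirk rises to 25% + 43% = 68%, and Noa's stake falls to 32%.
Alice holds 68% of Selkirk, so Alice controls Selkirk.
Alice did not control Selkirk before and does after, so the clause is triggered.

Yes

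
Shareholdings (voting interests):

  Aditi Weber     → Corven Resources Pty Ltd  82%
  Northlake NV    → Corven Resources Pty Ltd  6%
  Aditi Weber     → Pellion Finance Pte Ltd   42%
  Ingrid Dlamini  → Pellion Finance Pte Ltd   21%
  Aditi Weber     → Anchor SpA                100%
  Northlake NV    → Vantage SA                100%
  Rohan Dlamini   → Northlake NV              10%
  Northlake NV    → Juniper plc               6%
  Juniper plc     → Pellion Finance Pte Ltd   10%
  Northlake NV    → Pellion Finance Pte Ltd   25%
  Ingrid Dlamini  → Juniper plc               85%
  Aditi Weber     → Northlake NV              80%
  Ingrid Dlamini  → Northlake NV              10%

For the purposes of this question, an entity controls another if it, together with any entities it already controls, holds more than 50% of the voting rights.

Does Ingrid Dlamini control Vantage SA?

No

Ingrid holds 85% of Juniper, so Ingrid controls Juniper.
Neither Ingrid nor any entity Ingrid controls holds any voting interest in Vantage.
So Ingrid does not control Vantage.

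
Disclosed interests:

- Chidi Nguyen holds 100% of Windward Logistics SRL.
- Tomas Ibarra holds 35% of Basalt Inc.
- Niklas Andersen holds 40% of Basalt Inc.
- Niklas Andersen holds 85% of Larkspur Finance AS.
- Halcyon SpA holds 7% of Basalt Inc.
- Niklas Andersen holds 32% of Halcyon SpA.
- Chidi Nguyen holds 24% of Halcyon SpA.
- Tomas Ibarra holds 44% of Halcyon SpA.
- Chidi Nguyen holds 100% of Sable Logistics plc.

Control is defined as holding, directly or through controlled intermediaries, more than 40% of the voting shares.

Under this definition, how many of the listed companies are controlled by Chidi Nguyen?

2

Chidi holds 100% of Sable, so Chidi controls Sable.
Chidi holds 100% of Windward, so Chidi controls Windward.
No other company's threshold is met.
Chidi controls 2 companies.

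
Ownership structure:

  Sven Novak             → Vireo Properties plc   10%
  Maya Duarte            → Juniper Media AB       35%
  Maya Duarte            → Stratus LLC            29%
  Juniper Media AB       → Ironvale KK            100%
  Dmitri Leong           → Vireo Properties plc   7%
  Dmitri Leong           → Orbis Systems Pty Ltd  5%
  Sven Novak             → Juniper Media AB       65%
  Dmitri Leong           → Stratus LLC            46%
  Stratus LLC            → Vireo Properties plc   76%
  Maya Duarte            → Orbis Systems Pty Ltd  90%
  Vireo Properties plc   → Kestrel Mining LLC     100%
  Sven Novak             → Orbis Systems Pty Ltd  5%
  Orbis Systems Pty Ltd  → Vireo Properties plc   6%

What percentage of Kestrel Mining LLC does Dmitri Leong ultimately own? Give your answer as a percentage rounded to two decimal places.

Dmitri reaches Kestrel along 3 paths.
Via Vireo: 7% × 100% = 7%.
Via Stratus → Vireo: 46% × 76% × 100% = 34.96%.
Via Orbis → Vireo: 5% × 6% × 100% = 0.3%.
Total: 7% + 34.96% + 0.3% = 42.26%.

42.26%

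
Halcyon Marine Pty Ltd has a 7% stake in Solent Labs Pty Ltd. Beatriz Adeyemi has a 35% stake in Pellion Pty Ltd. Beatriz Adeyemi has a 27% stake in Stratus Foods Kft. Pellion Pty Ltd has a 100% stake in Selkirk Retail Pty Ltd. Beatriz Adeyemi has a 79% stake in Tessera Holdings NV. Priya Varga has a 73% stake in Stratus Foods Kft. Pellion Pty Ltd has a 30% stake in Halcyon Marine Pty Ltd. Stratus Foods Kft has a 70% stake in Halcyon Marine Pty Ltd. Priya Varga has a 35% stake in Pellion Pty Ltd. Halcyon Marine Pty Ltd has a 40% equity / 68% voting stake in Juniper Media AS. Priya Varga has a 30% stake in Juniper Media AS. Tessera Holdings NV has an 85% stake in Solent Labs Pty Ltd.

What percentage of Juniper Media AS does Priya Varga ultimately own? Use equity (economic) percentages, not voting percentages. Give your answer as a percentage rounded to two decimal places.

Priya reaches Juniper along 3 paths.
Direct stake: 30% = 30%.
Via Pellion → Halcyon: 35% × 30% × 40% = 4.2%.
Via Stratus → Halcyon: 73% × 70% × 40% = 20.44%.
Total: 30% + 4.2% + 20.44% = 54.64%.

54.64%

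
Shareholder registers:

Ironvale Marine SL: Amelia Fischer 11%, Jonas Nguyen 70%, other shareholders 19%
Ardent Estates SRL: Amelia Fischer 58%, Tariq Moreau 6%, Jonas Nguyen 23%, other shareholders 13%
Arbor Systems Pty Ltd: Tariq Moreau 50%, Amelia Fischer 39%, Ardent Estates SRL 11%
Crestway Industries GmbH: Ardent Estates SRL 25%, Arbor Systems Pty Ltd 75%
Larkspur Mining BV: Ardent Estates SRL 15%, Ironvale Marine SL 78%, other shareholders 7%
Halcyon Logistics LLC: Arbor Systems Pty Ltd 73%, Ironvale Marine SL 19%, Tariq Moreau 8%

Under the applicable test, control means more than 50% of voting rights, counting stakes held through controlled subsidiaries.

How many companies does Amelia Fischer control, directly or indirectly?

Amelia holds 58% of Ardent, so Amelia controls Ardent.
No other company's threshold is met.
Amelia controls 1 company.

1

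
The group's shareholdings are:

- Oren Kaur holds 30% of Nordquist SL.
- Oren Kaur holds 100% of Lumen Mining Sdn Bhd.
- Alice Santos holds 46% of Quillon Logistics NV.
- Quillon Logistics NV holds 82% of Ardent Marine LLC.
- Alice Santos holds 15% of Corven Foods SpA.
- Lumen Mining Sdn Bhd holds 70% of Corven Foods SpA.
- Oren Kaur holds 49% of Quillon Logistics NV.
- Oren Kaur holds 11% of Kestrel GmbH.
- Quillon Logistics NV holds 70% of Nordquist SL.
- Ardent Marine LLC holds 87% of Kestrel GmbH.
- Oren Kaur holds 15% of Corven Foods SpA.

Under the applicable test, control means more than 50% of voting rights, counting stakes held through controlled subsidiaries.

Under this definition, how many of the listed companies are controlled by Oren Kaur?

Oren holds 100% of Lumen, so Oren controls Lumen.
Lumen and Oren together hold 70% + 15% = 85% of Corven, so Oren controls Corven.
No other company's threshold is met.
Oren controls 2 companies.

2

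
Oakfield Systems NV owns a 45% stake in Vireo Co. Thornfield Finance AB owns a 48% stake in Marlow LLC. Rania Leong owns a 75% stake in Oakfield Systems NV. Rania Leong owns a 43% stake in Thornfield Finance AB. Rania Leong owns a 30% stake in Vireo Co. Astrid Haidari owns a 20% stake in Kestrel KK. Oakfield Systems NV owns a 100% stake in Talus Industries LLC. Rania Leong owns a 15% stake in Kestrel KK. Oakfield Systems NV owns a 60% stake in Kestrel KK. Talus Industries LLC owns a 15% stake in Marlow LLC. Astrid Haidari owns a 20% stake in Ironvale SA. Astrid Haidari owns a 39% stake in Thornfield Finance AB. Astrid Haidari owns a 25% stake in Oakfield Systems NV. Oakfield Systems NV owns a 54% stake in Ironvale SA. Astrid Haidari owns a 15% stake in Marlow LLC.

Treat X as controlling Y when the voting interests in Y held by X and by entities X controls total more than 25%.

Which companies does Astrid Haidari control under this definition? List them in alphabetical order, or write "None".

Astrid holds 39% of Thornfield, so Astrid controls Thornfield.
Astrid and Thornfield together hold 15% + 48% = 63% of Marlow, so Astrid controls Marlow.
No other company's threshold is met.

Marlow LLC, Thornfield Finance AB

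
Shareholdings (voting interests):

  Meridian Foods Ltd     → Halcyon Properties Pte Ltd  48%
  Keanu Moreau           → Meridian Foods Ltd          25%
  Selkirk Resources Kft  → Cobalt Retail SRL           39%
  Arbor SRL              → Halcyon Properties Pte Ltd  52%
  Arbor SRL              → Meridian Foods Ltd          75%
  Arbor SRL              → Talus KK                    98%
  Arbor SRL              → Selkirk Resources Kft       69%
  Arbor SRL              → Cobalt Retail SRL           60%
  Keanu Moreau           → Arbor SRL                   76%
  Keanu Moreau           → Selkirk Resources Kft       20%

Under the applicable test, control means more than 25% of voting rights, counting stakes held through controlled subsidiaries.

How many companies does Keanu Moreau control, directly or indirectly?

Keanu holds 76% of Arbor, so Keanu controls Arbor.
Arbor and Keanu together hold 75% + 25% = 100% of Meridian, so Keanu controls Meridian.
Arbor and Keanu together hold 69% + 20% = 89% of Selkirk, so Keanu controls Selkirk.
Arbor and Selkirk together hold 60% + 39% = 99% of Cobalt, so Keanu controls Cobalt.
Arbor holds 98% of Talus, so Keanu controls Talus.
Arbor and Meridian together hold 52% + 48% = 100% of Halcyon, so Keanu controls Halcyon.
Keanu controls 6 companies.

6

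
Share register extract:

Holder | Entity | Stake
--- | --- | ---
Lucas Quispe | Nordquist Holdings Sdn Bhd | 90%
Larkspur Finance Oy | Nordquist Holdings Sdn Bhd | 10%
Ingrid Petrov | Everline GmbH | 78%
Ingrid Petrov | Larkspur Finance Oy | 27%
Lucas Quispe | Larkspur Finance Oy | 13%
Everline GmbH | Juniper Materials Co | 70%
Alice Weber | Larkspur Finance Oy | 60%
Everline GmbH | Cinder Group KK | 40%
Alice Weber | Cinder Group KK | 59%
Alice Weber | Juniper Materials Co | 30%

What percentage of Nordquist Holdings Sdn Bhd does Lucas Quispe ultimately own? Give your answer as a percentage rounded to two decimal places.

Lucas reaches Nordquist along 2 paths.
Direct stake: 90% = 90%.
Via Larkspur: 13% × 10% = 1.3%.
Total: 90% + 1.3% = 91.3%.
Rounded: 91.30%.

91.30%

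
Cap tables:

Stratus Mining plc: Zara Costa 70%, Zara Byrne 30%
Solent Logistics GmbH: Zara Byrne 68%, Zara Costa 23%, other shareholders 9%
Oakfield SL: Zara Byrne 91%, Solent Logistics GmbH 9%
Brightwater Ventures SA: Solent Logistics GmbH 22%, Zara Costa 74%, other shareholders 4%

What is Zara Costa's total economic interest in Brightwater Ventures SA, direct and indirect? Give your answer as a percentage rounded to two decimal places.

Zara Costa reaches Brightwater along 2 paths.
Via Solent: 23% × 22% = 5.06%.
Direct stake: 74% = 74%.
Total: 5.06% + 74% = 79.06%.

79.06%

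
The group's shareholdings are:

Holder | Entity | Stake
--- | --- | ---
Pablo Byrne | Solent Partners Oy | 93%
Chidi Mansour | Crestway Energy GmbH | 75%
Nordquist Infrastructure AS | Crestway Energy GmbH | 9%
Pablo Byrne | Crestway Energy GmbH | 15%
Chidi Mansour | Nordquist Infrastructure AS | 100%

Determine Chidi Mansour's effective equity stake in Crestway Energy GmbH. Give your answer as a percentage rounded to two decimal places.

84.00%

Chidi reaches Crestway along 2 paths.
Via Nordquist: 100% × 9% = 9%.
Direct stake: 75% = 75%.
Total: 9% + 75% = 84%.
Rounded: 84.00%.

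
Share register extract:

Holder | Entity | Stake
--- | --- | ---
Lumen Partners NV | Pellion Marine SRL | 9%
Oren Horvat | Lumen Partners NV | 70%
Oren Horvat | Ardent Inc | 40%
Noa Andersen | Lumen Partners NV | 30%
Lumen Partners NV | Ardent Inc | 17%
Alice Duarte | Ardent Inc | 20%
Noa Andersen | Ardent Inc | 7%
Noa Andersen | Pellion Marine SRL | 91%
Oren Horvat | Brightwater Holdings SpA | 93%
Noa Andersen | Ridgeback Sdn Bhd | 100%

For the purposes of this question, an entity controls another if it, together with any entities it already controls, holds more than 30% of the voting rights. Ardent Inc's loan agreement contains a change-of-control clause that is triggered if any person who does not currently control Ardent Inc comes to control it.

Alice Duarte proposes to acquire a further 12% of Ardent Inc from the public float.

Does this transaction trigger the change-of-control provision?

The purchase changes only Alice's holdings, so Alice is the only person who could newly come to control Ardent.
Alice's largest direct stake is 20% in Ardent, which does not meet the threshold, so Alice controls no company.
In Ardent, Alice's side holds only 20%, not > 30%.
So before the transaction, Alice does not control Ardent.
After the purchase, Alice's direct stake in Ardent rises to 20% + 12% = 32%.
Alice holds 32% of Ardent, so Alice controls Ardent.
Alice did not control Ardent before and does after, so the clause is triggered.

Yes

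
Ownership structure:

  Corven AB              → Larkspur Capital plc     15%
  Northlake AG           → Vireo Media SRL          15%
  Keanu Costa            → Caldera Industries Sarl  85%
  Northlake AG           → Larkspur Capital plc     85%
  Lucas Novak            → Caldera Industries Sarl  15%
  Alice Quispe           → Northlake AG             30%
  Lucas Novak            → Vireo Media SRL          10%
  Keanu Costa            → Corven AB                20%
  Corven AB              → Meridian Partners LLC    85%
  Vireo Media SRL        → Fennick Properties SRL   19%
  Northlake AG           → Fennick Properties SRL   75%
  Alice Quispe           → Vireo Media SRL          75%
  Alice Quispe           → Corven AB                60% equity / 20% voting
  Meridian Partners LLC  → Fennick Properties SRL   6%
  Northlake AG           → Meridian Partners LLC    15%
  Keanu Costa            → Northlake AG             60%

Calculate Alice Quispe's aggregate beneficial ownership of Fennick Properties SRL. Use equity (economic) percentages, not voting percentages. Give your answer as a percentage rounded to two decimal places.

Alice reaches Fennick along 5 paths.
Via Vireo: 75% × 19% = 14.25%.
Via Northlake → Vireo: 30% × 15% × 19% = 0.855%.
Via Corven → Meridian: 60% × 85% × 6% = 3.06%.
Via Northlake → Meridian: 30% × 15% × 6% = 0.27%.
Via Northlake: 30% × 75% = 22.5%.
Total: 14.25% + 0.855% + 3.06% + 0.27% + 22.5% = 40.935%.
Rounded: 40.94%.

40.94%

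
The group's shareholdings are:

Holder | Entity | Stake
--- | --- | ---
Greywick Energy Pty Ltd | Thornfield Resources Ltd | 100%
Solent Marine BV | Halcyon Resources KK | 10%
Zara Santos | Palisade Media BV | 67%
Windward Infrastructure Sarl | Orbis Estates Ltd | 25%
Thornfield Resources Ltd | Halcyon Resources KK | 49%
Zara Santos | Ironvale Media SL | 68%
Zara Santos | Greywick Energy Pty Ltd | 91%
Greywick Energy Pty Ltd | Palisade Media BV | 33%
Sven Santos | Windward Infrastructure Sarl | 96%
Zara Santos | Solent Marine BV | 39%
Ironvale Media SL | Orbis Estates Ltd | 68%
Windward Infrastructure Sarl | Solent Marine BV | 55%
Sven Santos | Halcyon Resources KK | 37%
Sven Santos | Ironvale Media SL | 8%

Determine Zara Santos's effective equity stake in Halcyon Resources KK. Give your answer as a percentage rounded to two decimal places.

48.49%

Zara reaches Halcyon along 2 paths.
Via Solent: 39% × 10% = 3.9%.
Via Greywick → Thornfield: 91% × 100% × 49% = 44.59%.
Total: 3.9% + 44.59% = 48.49%.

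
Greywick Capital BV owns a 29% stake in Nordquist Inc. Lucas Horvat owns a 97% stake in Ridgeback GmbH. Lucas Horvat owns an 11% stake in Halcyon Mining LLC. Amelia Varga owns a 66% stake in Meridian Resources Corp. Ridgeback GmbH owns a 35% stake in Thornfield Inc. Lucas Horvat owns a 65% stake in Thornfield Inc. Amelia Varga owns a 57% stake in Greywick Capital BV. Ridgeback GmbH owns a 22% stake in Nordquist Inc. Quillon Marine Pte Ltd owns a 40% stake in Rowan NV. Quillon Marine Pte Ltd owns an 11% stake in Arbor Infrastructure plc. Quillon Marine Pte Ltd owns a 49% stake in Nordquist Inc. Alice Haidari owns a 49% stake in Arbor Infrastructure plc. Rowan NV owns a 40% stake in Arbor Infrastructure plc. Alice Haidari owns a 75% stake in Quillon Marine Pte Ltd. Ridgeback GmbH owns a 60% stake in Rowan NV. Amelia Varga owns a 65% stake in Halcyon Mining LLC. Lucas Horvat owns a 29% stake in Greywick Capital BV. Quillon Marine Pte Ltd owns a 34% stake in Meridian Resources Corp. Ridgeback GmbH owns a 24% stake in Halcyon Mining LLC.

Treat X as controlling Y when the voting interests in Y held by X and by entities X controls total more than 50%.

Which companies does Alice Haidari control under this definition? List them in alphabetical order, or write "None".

Arbor Infrastructure plc, Quillon Marine Pte Ltd

Alice holds 75% of Quillon, so Alice controls Quillon.
Alice and Quillon together hold 49% + 11% = 60% of Arbor, so Alice controls Arbor.
No other company's threshold is met.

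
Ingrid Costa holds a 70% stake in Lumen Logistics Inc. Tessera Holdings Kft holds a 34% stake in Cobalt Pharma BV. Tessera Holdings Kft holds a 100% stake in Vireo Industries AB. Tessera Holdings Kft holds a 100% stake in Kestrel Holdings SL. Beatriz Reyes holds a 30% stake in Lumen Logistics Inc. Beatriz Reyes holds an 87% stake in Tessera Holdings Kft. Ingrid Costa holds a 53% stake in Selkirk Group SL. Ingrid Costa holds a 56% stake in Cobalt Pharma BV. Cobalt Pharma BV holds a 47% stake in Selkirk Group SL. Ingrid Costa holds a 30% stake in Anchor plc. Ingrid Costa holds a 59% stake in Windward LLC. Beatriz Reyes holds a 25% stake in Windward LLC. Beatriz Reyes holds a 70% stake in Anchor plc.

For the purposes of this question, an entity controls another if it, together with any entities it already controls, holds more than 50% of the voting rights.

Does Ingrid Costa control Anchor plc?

No

Ingrid holds 70% of Lumen, so Ingrid controls Lumen.
Ingrid holds 56% of Cobalt, so Ingrid controls Cobalt.
Ingrid holds 59% of Windward, so Ingrid controls Windward.
Cobalt and Ingrid together hold 47% + 53% = 100% of Selkirk, so Ingrid controls Selkirk.
In Anchor, Ingrid's side holds only 30%, not > 50%.
So Ingrid does not control Anchor.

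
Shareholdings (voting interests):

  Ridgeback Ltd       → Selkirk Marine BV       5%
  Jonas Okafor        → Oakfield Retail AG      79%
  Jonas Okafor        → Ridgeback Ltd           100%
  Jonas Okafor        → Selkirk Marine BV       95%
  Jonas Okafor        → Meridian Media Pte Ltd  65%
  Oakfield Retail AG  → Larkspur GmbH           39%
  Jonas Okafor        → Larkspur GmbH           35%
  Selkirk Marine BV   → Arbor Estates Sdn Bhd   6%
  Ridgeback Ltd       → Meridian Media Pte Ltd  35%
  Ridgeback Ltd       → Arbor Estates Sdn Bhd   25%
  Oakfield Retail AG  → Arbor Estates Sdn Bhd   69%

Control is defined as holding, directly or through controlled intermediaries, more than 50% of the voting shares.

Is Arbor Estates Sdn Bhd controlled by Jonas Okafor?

Jonas holds 100% of Ridgeback, so Jonas controls Ridgeback.
Jonas and Ridgeback together hold 95% + 5% = 100% of Selkirk, so Jonas controls Selkirk.
Jonas holds 79% of Oakfield, so Jonas controls Oakfield.
Selkirk and Ridgeback and Oakfield together hold 6% + 25% + 69% = 100% of Arbor, so Jonas controls Arbor.

Yes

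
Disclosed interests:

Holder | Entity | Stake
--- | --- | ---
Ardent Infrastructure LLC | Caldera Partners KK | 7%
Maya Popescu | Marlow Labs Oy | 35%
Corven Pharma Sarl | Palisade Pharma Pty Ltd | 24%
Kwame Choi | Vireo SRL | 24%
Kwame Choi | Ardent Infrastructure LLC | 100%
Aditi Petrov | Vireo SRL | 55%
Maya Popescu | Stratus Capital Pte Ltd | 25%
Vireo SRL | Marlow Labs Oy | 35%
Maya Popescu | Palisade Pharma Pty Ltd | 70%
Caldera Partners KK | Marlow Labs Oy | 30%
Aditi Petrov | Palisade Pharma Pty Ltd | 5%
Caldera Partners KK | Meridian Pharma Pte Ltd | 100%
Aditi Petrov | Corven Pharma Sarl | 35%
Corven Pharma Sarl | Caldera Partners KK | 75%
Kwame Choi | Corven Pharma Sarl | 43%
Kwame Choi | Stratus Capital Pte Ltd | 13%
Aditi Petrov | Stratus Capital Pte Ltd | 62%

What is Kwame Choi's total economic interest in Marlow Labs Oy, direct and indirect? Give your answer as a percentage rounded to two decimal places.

20.18%

Kwame reaches Marlow along 3 paths.
Via Vireo: 24% × 35% = 8.4%.
Via Corven → Caldera: 43% × 75% × 30% = 9.675%.
Via Ardent → Caldera: 100% × 7% × 30% = 2.1%.
Total: 8.4% + 9.675% + 2.1% = 20.175%.
Rounded: 20.18%.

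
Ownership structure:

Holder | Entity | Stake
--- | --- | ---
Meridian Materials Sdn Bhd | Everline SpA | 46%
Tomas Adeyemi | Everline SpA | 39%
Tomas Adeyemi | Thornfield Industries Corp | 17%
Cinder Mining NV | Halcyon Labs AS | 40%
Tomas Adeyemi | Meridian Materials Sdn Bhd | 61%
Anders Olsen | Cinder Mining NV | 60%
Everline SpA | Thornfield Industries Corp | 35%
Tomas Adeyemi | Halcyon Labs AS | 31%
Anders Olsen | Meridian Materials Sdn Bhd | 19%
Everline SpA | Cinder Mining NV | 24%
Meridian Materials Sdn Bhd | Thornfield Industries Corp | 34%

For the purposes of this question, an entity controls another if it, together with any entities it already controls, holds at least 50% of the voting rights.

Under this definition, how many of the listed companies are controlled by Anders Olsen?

Anders holds 60% of Cinder, so Anders controls Cinder.
No other company's threshold is met.
Anders controls 1 company.

1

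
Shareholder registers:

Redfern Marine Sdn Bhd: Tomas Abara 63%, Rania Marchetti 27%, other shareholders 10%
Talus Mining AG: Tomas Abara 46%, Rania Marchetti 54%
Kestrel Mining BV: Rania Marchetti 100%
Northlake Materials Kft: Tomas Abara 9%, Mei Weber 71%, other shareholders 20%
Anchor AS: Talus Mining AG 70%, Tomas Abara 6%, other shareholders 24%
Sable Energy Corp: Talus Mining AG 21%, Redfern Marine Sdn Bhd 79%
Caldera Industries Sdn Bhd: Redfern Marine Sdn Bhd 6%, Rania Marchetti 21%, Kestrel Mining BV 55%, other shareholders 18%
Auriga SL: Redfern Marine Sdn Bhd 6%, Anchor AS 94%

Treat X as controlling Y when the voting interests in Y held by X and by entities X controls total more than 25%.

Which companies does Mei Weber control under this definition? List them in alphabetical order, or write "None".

Northlake Materials Kft

Mei holds 71% of Northlake, so Mei controls Northlake.
No other company's threshold is met.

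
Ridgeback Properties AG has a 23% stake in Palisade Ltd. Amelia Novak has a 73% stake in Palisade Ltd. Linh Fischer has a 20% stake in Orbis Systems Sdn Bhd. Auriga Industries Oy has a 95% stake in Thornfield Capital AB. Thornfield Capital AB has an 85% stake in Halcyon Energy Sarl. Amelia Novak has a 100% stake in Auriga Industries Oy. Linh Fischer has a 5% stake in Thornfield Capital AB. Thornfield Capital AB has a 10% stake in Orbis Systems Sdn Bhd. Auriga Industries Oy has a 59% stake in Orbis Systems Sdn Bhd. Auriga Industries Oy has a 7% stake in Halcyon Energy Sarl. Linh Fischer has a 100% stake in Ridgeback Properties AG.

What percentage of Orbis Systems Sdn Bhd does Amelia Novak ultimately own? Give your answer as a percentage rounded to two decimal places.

Amelia reaches Orbis along 2 paths.
Via Auriga → Thornfield: 100% × 95% × 10% = 9.5%.
Via Auriga: 100% × 59% = 59%.
Total: 9.5% + 59% = 68.5%.
Rounded: 68.50%.

68.50%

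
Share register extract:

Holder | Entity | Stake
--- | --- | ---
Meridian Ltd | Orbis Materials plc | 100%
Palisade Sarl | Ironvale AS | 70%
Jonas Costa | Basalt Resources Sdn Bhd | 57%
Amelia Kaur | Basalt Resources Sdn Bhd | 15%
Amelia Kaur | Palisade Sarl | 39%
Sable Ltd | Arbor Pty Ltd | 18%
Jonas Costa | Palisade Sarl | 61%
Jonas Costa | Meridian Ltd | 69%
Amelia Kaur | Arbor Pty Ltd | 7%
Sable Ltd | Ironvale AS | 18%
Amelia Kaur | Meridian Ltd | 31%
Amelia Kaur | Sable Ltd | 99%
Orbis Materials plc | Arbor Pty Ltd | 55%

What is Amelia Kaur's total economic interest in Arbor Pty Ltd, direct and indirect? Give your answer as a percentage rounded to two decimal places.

Amelia reaches Arbor along 3 paths.
Via Sable: 99% × 18% = 17.82%.
Direct stake: 7% = 7%.
Via Meridian → Orbis: 31% × 100% × 55% = 17.05%.
Total: 17.82% + 7% + 17.05% = 41.87%.

41.87%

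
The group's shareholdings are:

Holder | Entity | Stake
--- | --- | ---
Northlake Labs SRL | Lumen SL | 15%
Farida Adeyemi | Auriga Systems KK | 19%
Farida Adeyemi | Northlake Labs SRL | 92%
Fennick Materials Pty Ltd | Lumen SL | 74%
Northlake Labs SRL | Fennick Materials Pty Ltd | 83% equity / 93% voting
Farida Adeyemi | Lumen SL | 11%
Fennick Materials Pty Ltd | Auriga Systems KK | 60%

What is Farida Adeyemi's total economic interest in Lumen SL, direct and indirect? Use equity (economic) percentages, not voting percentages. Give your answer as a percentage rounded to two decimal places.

Farida reaches Lumen along 3 paths.
Via Northlake: 92% × 15% = 13.8%.
Via Northlake → Fennick: 92% × 83% × 74% = 56.5064%.
Direct stake: 11% = 11%.
Total: 13.8% + 56.5064% + 11% = 81.3064%.
Rounded: 81.31%.

81.31%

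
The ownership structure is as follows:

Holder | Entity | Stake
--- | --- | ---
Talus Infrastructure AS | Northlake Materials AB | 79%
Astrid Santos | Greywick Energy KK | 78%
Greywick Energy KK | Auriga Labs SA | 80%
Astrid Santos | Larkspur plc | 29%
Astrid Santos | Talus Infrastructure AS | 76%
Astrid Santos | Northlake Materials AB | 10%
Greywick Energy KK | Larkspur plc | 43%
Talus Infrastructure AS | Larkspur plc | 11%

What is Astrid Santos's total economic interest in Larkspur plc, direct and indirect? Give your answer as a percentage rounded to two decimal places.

70.90%

Astrid reaches Larkspur along 3 paths.
Via Greywick: 78% × 43% = 33.54%.
Direct stake: 29% = 29%.
Via Talus: 76% × 11% = 8.36%.
Total: 33.54% + 29% + 8.36% = 70.9%.
Rounded: 70.90%.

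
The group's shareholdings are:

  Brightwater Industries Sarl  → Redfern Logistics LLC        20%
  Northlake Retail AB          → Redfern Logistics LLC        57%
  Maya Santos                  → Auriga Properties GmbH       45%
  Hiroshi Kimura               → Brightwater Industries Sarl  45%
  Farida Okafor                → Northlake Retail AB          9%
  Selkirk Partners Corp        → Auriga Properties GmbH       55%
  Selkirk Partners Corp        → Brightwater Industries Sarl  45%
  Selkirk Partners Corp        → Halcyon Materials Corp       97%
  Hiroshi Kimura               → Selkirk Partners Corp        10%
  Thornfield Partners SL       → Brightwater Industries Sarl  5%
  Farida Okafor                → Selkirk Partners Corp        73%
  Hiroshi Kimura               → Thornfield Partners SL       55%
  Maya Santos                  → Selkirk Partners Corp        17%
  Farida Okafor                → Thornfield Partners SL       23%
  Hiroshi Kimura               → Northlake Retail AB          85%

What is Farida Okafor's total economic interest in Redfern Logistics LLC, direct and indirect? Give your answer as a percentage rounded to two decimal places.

11.93%

Farida reaches Redfern along 3 paths.
Via Selkirk → Brightwater: 73% × 45% × 20% = 6.57%.
Via Thornfield → Brightwater: 23% × 5% × 20% = 0.23%.
Via Northlake: 9% × 57% = 5.13%.
Total: 6.57% + 0.23% + 5.13% = 11.93%.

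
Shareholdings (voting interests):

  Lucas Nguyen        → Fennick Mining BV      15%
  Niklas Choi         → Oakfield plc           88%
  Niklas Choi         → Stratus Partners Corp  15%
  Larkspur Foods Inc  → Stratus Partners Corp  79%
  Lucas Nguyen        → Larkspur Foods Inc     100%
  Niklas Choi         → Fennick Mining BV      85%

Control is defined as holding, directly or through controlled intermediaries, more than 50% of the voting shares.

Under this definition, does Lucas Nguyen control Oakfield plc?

Lucas holds 100% of Larkspur, so Lucas controls Larkspur.
Larkspur holds 79% of Stratus, so Lucas controls Stratus.
Neither Lucas nor any entity Lucas controls holds any voting interest in Oakfield.
So Lucas does not control Oakfield.

No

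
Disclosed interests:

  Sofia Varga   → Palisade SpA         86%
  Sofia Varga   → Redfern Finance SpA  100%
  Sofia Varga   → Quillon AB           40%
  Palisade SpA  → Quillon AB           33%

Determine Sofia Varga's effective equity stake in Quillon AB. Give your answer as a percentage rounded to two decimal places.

Sofia reaches Quillon along 2 paths.
Via Palisade: 86% × 33% = 28.38%.
Direct stake: 40% = 40%.
Total: 28.38% + 40% = 68.38%.

68.38%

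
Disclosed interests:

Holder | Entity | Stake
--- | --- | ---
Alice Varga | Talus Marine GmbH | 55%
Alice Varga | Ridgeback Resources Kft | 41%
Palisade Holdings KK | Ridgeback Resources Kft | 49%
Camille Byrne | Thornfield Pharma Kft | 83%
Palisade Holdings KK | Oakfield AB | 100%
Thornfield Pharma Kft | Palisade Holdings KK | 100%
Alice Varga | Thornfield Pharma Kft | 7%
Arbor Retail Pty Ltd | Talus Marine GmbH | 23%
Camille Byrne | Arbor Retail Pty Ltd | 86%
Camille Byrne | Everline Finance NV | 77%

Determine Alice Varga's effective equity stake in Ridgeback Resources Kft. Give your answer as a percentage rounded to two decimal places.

Alice reaches Ridgeback along 2 paths.
Direct stake: 41% = 41%.
Via Thornfield → Palisade: 7% × 100% × 49% = 3.43%.
Total: 41% + 3.43% = 44.43%.

44.43%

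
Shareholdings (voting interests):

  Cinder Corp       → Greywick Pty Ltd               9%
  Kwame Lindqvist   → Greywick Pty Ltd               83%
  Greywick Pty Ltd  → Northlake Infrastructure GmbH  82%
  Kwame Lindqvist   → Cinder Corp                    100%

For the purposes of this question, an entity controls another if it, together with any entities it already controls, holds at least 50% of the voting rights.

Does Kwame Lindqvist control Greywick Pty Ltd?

Kwame holds 100% of Cinder, so Kwame controls Cinder.
Kwame and Cinder together hold 83% + 9% = 92% of Greywick, so Kwame controls Greywick.

Yes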